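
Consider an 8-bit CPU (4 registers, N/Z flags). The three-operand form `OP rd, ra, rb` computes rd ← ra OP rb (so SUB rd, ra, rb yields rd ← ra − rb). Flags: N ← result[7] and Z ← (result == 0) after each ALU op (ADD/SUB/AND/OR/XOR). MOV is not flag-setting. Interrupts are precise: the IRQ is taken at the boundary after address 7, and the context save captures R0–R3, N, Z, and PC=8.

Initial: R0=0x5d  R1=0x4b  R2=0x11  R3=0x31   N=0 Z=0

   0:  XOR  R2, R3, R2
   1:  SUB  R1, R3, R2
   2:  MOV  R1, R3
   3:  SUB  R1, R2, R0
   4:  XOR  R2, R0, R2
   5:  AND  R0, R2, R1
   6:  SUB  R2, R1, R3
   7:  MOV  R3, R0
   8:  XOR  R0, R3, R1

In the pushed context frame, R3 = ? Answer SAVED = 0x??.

after  0: R0=0x5d R1=0x4b R2=0x20 R3=0x31  N=0 Z=0
after  1: R0=0x5d R1=0x11 R2=0x20 R3=0x31  N=0 Z=0
after  2: R0=0x5d R1=0x31 R2=0x20 R3=0x31  N=0 Z=0
after  3: R0=0x5d R1=0xc3 R2=0x20 R3=0x31  N=1 Z=0
after  4: R0=0x5d R1=0xc3 R2=0x7d R3=0x31  N=0 Z=0
after  5: R0=0x41 R1=0xc3 R2=0x7d R3=0x31  N=0 Z=0
after  6: R0=0x41 R1=0xc3 R2=0x92 R3=0x31  N=1 Z=0
after  7: R0=0x41 R1=0xc3 R2=0x92 R3=0x41  N=1 Z=0
-- IRQ taken; context saved, return-PC = 8 --

SAVED = 0x41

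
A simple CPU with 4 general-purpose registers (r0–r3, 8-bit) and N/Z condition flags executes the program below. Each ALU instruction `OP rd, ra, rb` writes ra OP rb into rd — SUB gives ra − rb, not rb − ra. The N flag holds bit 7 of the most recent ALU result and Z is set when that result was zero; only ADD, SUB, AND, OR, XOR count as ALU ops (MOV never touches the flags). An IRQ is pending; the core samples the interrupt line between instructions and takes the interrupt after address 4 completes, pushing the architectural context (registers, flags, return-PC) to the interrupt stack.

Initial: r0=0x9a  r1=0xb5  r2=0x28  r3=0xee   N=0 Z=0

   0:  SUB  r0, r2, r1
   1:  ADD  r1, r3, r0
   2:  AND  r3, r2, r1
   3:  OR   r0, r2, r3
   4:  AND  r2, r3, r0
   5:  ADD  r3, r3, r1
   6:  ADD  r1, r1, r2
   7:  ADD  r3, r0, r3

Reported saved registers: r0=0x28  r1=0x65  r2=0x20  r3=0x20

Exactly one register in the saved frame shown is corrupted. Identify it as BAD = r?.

after  0: r0=0x73 r1=0xb5 r2=0x28 r3=0xee  N=0 Z=0
after  1: r0=0x73 r1=0x61 r2=0x28 r3=0xee  N=0 Z=0
after  2: r0=0x73 r1=0x61 r2=0x28 r3=0x20  N=0 Z=0
after  3: r0=0x28 r1=0x61 r2=0x28 r3=0x20  N=0 Z=0
after  4: r0=0x28 r1=0x61 r2=0x20 r3=0x20  N=0 Z=0
-- IRQ taken; context saved, return-PC = 5 --
mismatch: r1: reported 0x65 vs actual 0x61

BAD = r1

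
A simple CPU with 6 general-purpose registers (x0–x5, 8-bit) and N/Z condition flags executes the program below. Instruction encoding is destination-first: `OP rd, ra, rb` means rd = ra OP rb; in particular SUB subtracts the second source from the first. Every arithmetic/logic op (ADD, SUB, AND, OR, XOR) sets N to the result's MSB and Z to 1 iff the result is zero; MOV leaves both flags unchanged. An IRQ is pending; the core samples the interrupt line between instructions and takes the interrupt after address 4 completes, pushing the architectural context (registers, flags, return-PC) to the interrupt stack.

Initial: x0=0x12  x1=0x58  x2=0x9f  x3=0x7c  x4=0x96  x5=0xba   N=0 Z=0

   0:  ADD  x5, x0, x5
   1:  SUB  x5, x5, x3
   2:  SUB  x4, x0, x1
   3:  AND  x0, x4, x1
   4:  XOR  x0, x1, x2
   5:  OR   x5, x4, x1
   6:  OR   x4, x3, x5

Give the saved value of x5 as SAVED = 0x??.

after  0: x0=0x12 x1=0x58 x2=0x9f x3=0x7c x4=0x96 x5=0xcc  N=1 Z=0
after  1: x0=0x12 x1=0x58 x2=0x9f x3=0x7c x4=0x96 x5=0x50  N=0 Z=0
after  2: x0=0x12 x1=0x58 x2=0x9f x3=0x7c x4=0xba x5=0x50  N=1 Z=0
after  3: x0=0x18 x1=0x58 x2=0x9f x3=0x7c x4=0xba x5=0x50  N=0 Z=0
after  4: x0=0xc7 x1=0x58 x2=0x9f x3=0x7c x4=0xba x5=0x50  N=1 Z=0
-- IRQ taken; context saved, return-PC = 5 --

SAVED = 0x50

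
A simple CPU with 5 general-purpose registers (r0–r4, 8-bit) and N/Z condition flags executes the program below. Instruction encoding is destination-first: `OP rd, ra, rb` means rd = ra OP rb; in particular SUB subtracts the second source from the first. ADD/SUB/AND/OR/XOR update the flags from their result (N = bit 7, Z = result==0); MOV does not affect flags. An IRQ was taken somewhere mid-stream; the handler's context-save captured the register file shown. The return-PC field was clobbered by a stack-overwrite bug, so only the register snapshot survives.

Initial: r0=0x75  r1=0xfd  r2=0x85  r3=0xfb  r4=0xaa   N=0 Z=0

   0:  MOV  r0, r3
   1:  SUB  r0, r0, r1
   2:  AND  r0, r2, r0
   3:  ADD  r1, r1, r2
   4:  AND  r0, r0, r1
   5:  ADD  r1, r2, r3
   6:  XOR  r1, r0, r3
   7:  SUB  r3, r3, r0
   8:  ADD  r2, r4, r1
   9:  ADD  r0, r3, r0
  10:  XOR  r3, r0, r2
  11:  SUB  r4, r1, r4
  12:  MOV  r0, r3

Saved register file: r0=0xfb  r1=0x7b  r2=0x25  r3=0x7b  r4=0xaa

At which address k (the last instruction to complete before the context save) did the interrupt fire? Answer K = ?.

after  0: r0=0xfb r1=0xfd r2=0x85 r3=0xfb r4=0xaa  N=0 Z=0
after  1: r0=0xfe r1=0xfd r2=0x85 r3=0xfb r4=0xaa  N=1 Z=0
after  2: r0=0x84 r1=0xfd r2=0x85 r3=0xfb r4=0xaa  N=1 Z=0
after  3: r0=0x84 r1=0x82 r2=0x85 r3=0xfb r4=0xaa  N=1 Z=0
after  4: r0=0x80 r1=0x82 r2=0x85 r3=0xfb r4=0xaa  N=1 Z=0
after  5: r0=0x80 r1=0x80 r2=0x85 r3=0xfb r4=0xaa  N=1 Z=0
after  6: r0=0x80 r1=0x7b r2=0x85 r3=0xfb r4=0xaa  N=0 Z=0
after  7: r0=0x80 r1=0x7b r2=0x85 r3=0x7b r4=0xaa  N=0 Z=0
after  8: r0=0x80 r1=0x7b r2=0x25 r3=0x7b r4=0xaa  N=0 Z=0
after  9: r0=0xfb r1=0x7b r2=0x25 r3=0x7b r4=0xaa  N=1 Z=0
-- IRQ taken; context saved, return-PC = 10 --

K = 9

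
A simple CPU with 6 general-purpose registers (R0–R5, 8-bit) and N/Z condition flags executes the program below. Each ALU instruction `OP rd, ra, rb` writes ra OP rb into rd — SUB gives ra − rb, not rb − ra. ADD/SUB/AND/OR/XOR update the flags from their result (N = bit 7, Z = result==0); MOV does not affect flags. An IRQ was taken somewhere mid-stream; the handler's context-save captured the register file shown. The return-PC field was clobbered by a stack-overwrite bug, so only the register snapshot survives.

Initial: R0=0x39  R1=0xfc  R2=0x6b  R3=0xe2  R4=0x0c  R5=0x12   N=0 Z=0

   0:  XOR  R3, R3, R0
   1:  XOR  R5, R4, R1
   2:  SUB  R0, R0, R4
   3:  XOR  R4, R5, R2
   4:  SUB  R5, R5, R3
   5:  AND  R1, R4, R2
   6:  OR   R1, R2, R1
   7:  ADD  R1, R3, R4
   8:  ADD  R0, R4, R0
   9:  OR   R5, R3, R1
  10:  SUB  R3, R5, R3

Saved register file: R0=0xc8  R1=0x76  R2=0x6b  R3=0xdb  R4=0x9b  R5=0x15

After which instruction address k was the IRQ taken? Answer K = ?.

K = 8

after  0: R0=0x39 R1=0xfc R2=0x6b R3=0xdb R4=0x0c R5=0x12  N=1 Z=0
after  1: R0=0x39 R1=0xfc R2=0x6b R3=0xdb R4=0x0c R5=0xf0  N=1 Z=0
after  2: R0=0x2d R1=0xfc R2=0x6b R3=0xdb R4=0x0c R5=0xf0  N=0 Z=0
after  3: R0=0x2d R1=0xfc R2=0x6b R3=0xdb R4=0x9b R5=0xf0  N=1 Z=0
after  4: R0=0x2d R1=0xfc R2=0x6b R3=0xdb R4=0x9b R5=0x15  N=0 Z=0
after  5: R0=0x2d R1=0x0b R2=0x6b R3=0xdb R4=0x9b R5=0x15  N=0 Z=0
after  6: R0=0x2d R1=0x6b R2=0x6b R3=0xdb R4=0x9b R5=0x15  N=0 Z=0
after  7: R0=0x2d R1=0x76 R2=0x6b R3=0xdb R4=0x9b R5=0x15  N=0 Z=0
after  8: R0=0xc8 R1=0x76 R2=0x6b R3=0xdb R4=0x9b R5=0x15  N=1 Z=0
-- IRQ taken; context saved, return-PC = 9 --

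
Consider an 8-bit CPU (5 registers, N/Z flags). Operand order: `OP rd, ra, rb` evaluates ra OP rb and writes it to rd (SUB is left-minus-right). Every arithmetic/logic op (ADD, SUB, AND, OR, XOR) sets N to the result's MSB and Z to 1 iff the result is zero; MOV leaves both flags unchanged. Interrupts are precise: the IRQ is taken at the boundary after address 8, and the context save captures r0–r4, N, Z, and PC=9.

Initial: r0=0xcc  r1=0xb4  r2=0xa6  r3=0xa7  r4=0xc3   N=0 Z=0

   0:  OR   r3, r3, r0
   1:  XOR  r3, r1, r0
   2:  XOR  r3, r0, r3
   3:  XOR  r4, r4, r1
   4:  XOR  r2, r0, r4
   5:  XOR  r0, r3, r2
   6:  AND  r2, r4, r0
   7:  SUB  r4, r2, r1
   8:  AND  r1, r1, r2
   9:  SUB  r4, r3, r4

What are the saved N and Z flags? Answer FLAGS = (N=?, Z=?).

after  0: r0=0xcc r1=0xb4 r2=0xa6 r3=0xef r4=0xc3  N=1 Z=0
after  1: r0=0xcc r1=0xb4 r2=0xa6 r3=0x78 r4=0xc3  N=0 Z=0
after  2: r0=0xcc r1=0xb4 r2=0xa6 r3=0xb4 r4=0xc3  N=1 Z=0
after  3: r0=0xcc r1=0xb4 r2=0xa6 r3=0xb4 r4=0x77  N=0 Z=0
after  4: r0=0xcc r1=0xb4 r2=0xbb r3=0xb4 r4=0x77  N=1 Z=0
after  5: r0=0x0f r1=0xb4 r2=0xbb r3=0xb4 r4=0x77  N=0 Z=0
after  6: r0=0x0f r1=0xb4 r2=0x07 r3=0xb4 r4=0x77  N=0 Z=0
after  7: r0=0x0f r1=0xb4 r2=0x07 r3=0xb4 r4=0x53  N=0 Z=0
after  8: r0=0x0f r1=0x04 r2=0x07 r3=0xb4 r4=0x53  N=0 Z=0
-- IRQ taken; context saved, return-PC = 9 --

FLAGS = (N=0, Z=0)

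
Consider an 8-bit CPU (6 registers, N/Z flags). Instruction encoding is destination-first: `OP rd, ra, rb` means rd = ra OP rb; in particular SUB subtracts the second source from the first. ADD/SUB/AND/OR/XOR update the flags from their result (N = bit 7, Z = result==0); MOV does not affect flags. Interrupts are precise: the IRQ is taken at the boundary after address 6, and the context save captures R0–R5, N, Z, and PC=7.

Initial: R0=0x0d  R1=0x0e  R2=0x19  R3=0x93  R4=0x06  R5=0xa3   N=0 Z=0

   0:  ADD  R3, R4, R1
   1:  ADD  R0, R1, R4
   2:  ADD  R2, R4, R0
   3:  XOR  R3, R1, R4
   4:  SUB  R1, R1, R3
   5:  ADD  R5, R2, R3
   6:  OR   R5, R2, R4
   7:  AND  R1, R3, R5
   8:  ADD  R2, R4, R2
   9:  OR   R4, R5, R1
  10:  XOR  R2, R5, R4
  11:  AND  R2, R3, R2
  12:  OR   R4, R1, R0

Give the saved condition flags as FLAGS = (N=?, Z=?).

after  0: R0=0x0d R1=0x0e R2=0x19 R3=0x14 R4=0x06 R5=0xa3  N=0 Z=0
after  1: R0=0x14 R1=0x0e R2=0x19 R3=0x14 R4=0x06 R5=0xa3  N=0 Z=0
after  2: R0=0x14 R1=0x0e R2=0x1a R3=0x14 R4=0x06 R5=0xa3  N=0 Z=0
after  3: R0=0x14 R1=0x0e R2=0x1a R3=0x08 R4=0x06 R5=0xa3  N=0 Z=0
after  4: R0=0x14 R1=0x06 R2=0x1a R3=0x08 R4=0x06 R5=0xa3  N=0 Z=0
after  5: R0=0x14 R1=0x06 R2=0x1a R3=0x08 R4=0x06 R5=0x22  N=0 Z=0
after  6: R0=0x14 R1=0x06 R2=0x1a R3=0x08 R4=0x06 R5=0x1e  N=0 Z=0
-- IRQ taken; context saved, return-PC = 7 --

FLAGS = (N=0, Z=0)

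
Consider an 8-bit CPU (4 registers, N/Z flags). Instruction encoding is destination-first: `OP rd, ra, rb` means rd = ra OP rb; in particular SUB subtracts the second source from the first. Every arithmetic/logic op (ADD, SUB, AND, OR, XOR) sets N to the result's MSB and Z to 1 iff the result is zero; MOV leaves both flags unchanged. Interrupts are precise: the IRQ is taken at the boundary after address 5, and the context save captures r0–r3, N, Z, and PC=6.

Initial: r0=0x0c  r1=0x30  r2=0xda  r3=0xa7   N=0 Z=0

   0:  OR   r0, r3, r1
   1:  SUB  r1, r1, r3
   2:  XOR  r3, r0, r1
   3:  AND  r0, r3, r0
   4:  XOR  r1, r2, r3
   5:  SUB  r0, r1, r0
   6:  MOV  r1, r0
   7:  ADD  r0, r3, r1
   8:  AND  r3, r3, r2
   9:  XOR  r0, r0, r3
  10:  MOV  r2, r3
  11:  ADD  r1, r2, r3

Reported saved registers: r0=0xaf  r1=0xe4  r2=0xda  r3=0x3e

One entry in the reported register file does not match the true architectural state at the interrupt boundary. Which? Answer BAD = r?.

BAD = r0

after  0: r0=0xb7 r1=0x30 r2=0xda r3=0xa7  N=1 Z=0
after  1: r0=0xb7 r1=0x89 r2=0xda r3=0xa7  N=1 Z=0
after  2: r0=0xb7 r1=0x89 r2=0xda r3=0x3e  N=0 Z=0
after  3: r0=0x36 r1=0x89 r2=0xda r3=0x3e  N=0 Z=0
after  4: r0=0x36 r1=0xe4 r2=0xda r3=0x3e  N=1 Z=0
after  5: r0=0xae r1=0xe4 r2=0xda r3=0x3e  N=1 Z=0
-- IRQ taken; context saved, return-PC = 6 --
mismatch: r0: reported 0xaf vs actual 0xae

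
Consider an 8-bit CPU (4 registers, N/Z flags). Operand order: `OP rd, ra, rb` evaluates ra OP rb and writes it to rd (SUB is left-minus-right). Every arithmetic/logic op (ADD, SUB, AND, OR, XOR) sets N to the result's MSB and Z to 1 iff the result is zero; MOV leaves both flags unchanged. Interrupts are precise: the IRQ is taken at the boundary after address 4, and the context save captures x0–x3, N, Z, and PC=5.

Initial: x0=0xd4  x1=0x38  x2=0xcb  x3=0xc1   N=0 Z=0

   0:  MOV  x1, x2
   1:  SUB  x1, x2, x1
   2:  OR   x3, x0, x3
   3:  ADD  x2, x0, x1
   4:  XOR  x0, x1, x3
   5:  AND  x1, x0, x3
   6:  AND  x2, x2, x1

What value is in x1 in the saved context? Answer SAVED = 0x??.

SAVED = 0x00

after  0: x0=0xd4 x1=0xcb x2=0xcb x3=0xc1  N=0 Z=0
after  1: x0=0xd4 x1=0x00 x2=0xcb x3=0xc1  N=0 Z=1
after  2: x0=0xd4 x1=0x00 x2=0xcb x3=0xd5  N=1 Z=0
after  3: x0=0xd4 x1=0x00 x2=0xd4 x3=0xd5  N=1 Z=0
after  4: x0=0xd5 x1=0x00 x2=0xd4 x3=0xd5  N=1 Z=0
-- IRQ taken; context saved, return-PC = 5 --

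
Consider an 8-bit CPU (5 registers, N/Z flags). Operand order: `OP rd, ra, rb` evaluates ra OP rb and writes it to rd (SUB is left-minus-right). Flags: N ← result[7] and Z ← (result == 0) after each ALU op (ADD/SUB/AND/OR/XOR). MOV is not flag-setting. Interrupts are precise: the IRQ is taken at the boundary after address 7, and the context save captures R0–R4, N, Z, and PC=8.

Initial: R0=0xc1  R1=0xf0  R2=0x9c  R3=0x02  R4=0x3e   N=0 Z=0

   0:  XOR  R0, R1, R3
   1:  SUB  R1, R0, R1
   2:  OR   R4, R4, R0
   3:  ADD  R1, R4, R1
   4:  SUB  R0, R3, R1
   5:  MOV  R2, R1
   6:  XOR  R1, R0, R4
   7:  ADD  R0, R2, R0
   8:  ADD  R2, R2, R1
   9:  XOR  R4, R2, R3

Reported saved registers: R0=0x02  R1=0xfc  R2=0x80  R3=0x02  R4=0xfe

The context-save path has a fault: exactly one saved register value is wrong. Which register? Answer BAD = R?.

after  0: R0=0xf2 R1=0xf0 R2=0x9c R3=0x02 R4=0x3e  N=1 Z=0
after  1: R0=0xf2 R1=0x02 R2=0x9c R3=0x02 R4=0x3e  N=0 Z=0
after  2: R0=0xf2 R1=0x02 R2=0x9c R3=0x02 R4=0xfe  N=1 Z=0
after  3: R0=0xf2 R1=0x00 R2=0x9c R3=0x02 R4=0xfe  N=0 Z=1
after  4: R0=0x02 R1=0x00 R2=0x9c R3=0x02 R4=0xfe  N=0 Z=0
after  5: R0=0x02 R1=0x00 R2=0x00 R3=0x02 R4=0xfe  N=0 Z=0
after  6: R0=0x02 R1=0xfc R2=0x00 R3=0x02 R4=0xfe  N=1 Z=0
after  7: R0=0x02 R1=0xfc R2=0x00 R3=0x02 R4=0xfe  N=0 Z=0
-- IRQ taken; context saved, return-PC = 8 --
mismatch: R2: reported 0x80 vs actual 0x00

BAD = R2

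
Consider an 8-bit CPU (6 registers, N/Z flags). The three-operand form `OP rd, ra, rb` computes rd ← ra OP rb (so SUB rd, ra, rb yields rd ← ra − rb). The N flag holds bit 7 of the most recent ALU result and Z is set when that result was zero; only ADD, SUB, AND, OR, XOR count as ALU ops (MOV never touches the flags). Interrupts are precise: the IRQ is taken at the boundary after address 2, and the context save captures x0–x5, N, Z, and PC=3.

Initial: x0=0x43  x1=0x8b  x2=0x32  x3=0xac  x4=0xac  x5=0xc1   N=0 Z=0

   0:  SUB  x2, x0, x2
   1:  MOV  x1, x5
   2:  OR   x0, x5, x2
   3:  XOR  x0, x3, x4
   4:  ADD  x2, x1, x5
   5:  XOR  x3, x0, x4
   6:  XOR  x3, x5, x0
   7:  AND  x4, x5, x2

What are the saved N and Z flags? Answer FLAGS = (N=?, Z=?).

FLAGS = (N=1, Z=0)

after  0: x0=0x43 x1=0x8b x2=0x11 x3=0xac x4=0xac x5=0xc1  N=0 Z=0
after  1: x0=0x43 x1=0xc1 x2=0x11 x3=0xac x4=0xac x5=0xc1  N=0 Z=0
after  2: x0=0xd1 x1=0xc1 x2=0x11 x3=0xac x4=0xac x5=0xc1  N=1 Z=0
-- IRQ taken; context saved, return-PC = 3 --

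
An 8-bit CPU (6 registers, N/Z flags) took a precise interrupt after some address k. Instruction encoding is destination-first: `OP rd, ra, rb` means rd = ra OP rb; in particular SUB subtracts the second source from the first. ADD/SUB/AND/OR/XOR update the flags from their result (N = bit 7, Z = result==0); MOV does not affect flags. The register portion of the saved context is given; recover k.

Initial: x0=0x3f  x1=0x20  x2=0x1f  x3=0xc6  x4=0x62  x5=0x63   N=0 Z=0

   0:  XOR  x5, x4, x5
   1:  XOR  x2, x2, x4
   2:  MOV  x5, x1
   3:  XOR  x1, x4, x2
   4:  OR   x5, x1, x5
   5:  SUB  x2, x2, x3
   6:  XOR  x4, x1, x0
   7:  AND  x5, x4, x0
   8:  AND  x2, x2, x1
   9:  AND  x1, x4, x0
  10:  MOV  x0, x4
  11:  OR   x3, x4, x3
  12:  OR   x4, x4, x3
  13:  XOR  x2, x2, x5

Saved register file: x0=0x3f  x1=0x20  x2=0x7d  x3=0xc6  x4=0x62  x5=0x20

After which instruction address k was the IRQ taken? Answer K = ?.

after  0: x0=0x3f x1=0x20 x2=0x1f x3=0xc6 x4=0x62 x5=0x01  N=0 Z=0
after  1: x0=0x3f x1=0x20 x2=0x7d x3=0xc6 x4=0x62 x5=0x01  N=0 Z=0
after  2: x0=0x3f x1=0x20 x2=0x7d x3=0xc6 x4=0x62 x5=0x20  N=0 Z=0
-- IRQ taken; context saved, return-PC = 3 --

K = 2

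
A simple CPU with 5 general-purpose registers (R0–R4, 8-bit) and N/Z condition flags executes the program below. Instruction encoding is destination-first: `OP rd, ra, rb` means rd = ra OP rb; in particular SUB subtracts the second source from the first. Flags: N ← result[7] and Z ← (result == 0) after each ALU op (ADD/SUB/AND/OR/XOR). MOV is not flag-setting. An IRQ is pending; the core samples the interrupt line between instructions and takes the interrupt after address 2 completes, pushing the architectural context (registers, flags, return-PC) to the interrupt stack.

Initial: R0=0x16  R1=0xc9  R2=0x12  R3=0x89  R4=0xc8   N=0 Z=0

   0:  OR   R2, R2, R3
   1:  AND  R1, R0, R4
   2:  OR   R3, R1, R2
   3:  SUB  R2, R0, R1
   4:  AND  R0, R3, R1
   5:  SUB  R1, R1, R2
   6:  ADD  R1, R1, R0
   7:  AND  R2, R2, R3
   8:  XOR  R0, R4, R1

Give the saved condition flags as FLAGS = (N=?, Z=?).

FLAGS = (N=1, Z=0)

after  0: R0=0x16 R1=0xc9 R2=0x9b R3=0x89 R4=0xc8  N=1 Z=0
after  1: R0=0x16 R1=0x00 R2=0x9b R3=0x89 R4=0xc8  N=0 Z=1
after  2: R0=0x16 R1=0x00 R2=0x9b R3=0x9b R4=0xc8  N=1 Z=0
-- IRQ taken; context saved, return-PC = 3 --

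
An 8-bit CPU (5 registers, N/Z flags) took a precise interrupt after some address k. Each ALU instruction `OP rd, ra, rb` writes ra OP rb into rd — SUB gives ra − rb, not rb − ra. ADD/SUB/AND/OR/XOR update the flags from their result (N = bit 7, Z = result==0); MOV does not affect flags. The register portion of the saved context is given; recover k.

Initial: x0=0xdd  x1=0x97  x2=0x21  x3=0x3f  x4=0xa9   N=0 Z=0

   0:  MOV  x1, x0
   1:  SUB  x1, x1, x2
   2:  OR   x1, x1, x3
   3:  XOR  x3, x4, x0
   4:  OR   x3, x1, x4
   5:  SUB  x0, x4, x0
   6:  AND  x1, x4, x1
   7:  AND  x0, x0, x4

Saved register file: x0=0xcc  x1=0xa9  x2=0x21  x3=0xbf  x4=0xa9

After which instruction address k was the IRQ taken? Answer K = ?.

K = 6

after  0: x0=0xdd x1=0xdd x2=0x21 x3=0x3f x4=0xa9  N=0 Z=0
after  1: x0=0xdd x1=0xbc x2=0x21 x3=0x3f x4=0xa9  N=1 Z=0
after  2: x0=0xdd x1=0xbf x2=0x21 x3=0x3f x4=0xa9  N=1 Z=0
after  3: x0=0xdd x1=0xbf x2=0x21 x3=0x74 x4=0xa9  N=0 Z=0
after  4: x0=0xdd x1=0xbf x2=0x21 x3=0xbf x4=0xa9  N=1 Z=0
after  5: x0=0xcc x1=0xbf x2=0x21 x3=0xbf x4=0xa9  N=1 Z=0
after  6: x0=0xcc x1=0xa9 x2=0x21 x3=0xbf x4=0xa9  N=1 Z=0
-- IRQ taken; context saved, return-PC = 7 --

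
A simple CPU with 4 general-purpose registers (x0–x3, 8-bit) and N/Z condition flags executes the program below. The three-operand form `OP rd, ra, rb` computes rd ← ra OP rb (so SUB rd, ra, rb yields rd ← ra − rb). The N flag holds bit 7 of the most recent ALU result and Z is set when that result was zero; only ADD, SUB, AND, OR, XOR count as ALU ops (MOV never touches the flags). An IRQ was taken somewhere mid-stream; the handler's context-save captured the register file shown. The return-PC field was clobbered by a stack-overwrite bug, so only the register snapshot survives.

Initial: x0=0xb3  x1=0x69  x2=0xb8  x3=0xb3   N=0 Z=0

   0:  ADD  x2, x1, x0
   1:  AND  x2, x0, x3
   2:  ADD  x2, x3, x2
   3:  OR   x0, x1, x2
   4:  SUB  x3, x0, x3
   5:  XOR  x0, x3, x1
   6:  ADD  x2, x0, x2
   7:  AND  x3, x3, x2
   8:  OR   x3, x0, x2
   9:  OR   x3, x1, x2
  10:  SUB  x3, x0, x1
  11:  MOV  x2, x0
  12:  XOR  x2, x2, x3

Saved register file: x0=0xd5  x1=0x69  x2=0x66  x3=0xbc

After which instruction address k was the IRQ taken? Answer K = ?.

after  0: x0=0xb3 x1=0x69 x2=0x1c x3=0xb3  N=0 Z=0
after  1: x0=0xb3 x1=0x69 x2=0xb3 x3=0xb3  N=1 Z=0
after  2: x0=0xb3 x1=0x69 x2=0x66 x3=0xb3  N=0 Z=0
after  3: x0=0x6f x1=0x69 x2=0x66 x3=0xb3  N=0 Z=0
after  4: x0=0x6f x1=0x69 x2=0x66 x3=0xbc  N=1 Z=0
after  5: x0=0xd5 x1=0x69 x2=0x66 x3=0xbc  N=1 Z=0
-- IRQ taken; context saved, return-PC = 6 --

K = 5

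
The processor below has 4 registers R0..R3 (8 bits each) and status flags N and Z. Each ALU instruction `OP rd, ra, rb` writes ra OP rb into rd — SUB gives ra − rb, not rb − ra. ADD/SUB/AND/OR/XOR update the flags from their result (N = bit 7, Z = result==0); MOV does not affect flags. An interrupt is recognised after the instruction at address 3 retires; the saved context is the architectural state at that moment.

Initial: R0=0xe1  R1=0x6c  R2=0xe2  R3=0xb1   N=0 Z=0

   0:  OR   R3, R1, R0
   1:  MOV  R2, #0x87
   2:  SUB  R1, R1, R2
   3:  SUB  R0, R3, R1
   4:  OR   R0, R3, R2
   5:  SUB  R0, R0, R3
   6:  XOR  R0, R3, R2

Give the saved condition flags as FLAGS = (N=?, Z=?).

after  0: R0=0xe1 R1=0x6c R2=0xe2 R3=0xed  N=1 Z=0
after  1: R0=0xe1 R1=0x6c R2=0x87 R3=0xed  N=1 Z=0
after  2: R0=0xe1 R1=0xe5 R2=0x87 R3=0xed  N=1 Z=0
after  3: R0=0x08 R1=0xe5 R2=0x87 R3=0xed  N=0 Z=0
-- IRQ taken; context saved, return-PC = 4 --

FLAGS = (N=0, Z=0)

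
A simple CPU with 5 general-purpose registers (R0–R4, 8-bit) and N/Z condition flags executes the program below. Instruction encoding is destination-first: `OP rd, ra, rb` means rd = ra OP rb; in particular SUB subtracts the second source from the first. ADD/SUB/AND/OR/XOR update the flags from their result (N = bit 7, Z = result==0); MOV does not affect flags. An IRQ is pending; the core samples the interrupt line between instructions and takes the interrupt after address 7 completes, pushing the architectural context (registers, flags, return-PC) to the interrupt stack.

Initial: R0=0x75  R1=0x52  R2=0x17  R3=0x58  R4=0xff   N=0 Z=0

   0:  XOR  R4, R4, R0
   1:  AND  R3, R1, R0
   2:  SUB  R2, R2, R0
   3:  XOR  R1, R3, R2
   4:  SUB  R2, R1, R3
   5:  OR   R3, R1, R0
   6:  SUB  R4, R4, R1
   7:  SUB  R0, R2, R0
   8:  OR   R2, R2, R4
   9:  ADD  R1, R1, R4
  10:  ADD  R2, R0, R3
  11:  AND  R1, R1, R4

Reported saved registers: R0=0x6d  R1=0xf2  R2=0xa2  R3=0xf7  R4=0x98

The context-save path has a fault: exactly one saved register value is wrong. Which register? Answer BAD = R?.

after  0: R0=0x75 R1=0x52 R2=0x17 R3=0x58 R4=0x8a  N=1 Z=0
after  1: R0=0x75 R1=0x52 R2=0x17 R3=0x50 R4=0x8a  N=0 Z=0
after  2: R0=0x75 R1=0x52 R2=0xa2 R3=0x50 R4=0x8a  N=1 Z=0
after  3: R0=0x75 R1=0xf2 R2=0xa2 R3=0x50 R4=0x8a  N=1 Z=0
after  4: R0=0x75 R1=0xf2 R2=0xa2 R3=0x50 R4=0x8a  N=1 Z=0
after  5: R0=0x75 R1=0xf2 R2=0xa2 R3=0xf7 R4=0x8a  N=1 Z=0
after  6: R0=0x75 R1=0xf2 R2=0xa2 R3=0xf7 R4=0x98  N=1 Z=0
after  7: R0=0x2d R1=0xf2 R2=0xa2 R3=0xf7 R4=0x98  N=0 Z=0
-- IRQ taken; context saved, return-PC = 8 --
mismatch: R0: reported 0x6d vs actual 0x2d

BAD = R0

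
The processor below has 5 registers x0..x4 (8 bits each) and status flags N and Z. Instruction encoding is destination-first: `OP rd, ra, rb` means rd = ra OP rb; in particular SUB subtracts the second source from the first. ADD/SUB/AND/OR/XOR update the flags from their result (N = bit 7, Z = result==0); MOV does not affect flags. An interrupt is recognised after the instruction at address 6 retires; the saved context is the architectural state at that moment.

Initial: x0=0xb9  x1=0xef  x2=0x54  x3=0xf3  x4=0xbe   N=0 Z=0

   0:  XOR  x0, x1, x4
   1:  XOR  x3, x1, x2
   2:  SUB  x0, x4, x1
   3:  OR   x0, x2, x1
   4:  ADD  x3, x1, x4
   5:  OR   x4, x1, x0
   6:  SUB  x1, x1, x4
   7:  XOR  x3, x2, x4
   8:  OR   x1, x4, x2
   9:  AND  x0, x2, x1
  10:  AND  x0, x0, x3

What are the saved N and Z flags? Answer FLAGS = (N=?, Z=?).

after  0: x0=0x51 x1=0xef x2=0x54 x3=0xf3 x4=0xbe  N=0 Z=0
after  1: x0=0x51 x1=0xef x2=0x54 x3=0xbb x4=0xbe  N=1 Z=0
after  2: x0=0xcf x1=0xef x2=0x54 x3=0xbb x4=0xbe  N=1 Z=0
after  3: x0=0xff x1=0xef x2=0x54 x3=0xbb x4=0xbe  N=1 Z=0
after  4: x0=0xff x1=0xef x2=0x54 x3=0xad x4=0xbe  N=1 Z=0
after  5: x0=0xff x1=0xef x2=0x54 x3=0xad x4=0xff  N=1 Z=0
after  6: x0=0xff x1=0xf0 x2=0x54 x3=0xad x4=0xff  N=1 Z=0
-- IRQ taken; context saved, return-PC = 7 --

FLAGS = (N=1, Z=0)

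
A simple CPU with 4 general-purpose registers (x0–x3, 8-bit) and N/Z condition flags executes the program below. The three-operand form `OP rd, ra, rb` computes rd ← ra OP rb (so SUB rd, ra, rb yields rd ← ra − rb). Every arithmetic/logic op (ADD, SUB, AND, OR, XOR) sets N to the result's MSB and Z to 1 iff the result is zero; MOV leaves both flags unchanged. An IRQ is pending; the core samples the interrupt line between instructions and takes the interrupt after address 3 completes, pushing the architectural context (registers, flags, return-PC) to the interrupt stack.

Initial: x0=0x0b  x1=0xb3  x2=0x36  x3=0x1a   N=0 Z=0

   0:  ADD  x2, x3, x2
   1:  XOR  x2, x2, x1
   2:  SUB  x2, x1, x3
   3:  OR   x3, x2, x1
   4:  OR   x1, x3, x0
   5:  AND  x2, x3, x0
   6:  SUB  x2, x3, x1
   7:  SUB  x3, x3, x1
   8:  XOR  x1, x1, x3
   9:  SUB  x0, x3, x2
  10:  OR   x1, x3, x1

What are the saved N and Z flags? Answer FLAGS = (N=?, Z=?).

FLAGS = (N=1, Z=0)

after  0: x0=0x0b x1=0xb3 x2=0x50 x3=0x1a  N=0 Z=0
after  1: x0=0x0b x1=0xb3 x2=0xe3 x3=0x1a  N=1 Z=0
after  2: x0=0x0b x1=0xb3 x2=0x99 x3=0x1a  N=1 Z=0
after  3: x0=0x0b x1=0xb3 x2=0x99 x3=0xbb  N=1 Z=0
-- IRQ taken; context saved, return-PC = 4 --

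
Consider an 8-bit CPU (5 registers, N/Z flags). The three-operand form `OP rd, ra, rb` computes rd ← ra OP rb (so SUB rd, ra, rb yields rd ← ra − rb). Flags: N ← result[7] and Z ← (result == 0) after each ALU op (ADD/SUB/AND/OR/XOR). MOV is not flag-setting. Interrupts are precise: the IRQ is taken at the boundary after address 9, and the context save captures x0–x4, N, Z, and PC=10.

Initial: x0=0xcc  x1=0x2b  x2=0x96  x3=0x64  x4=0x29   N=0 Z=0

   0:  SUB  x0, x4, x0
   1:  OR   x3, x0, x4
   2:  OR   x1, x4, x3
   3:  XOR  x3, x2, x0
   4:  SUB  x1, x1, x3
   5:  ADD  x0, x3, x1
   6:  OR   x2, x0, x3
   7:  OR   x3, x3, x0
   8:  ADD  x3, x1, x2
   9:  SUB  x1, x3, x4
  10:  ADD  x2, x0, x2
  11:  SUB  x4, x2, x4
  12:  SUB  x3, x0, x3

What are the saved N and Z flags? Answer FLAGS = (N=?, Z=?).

after  0: x0=0x5d x1=0x2b x2=0x96 x3=0x64 x4=0x29  N=0 Z=0
after  1: x0=0x5d x1=0x2b x2=0x96 x3=0x7d x4=0x29  N=0 Z=0
after  2: x0=0x5d x1=0x7d x2=0x96 x3=0x7d x4=0x29  N=0 Z=0
after  3: x0=0x5d x1=0x7d x2=0x96 x3=0xcb x4=0x29  N=1 Z=0
after  4: x0=0x5d x1=0xb2 x2=0x96 x3=0xcb x4=0x29  N=1 Z=0
after  5: x0=0x7d x1=0xb2 x2=0x96 x3=0xcb x4=0x29  N=0 Z=0
after  6: x0=0x7d x1=0xb2 x2=0xff x3=0xcb x4=0x29  N=1 Z=0
after  7: x0=0x7d x1=0xb2 x2=0xff x3=0xff x4=0x29  N=1 Z=0
after  8: x0=0x7d x1=0xb2 x2=0xff x3=0xb1 x4=0x29  N=1 Z=0
after  9: x0=0x7d x1=0x88 x2=0xff x3=0xb1 x4=0x29  N=1 Z=0
-- IRQ taken; context saved, return-PC = 10 --

FLAGS = (N=1, Z=0)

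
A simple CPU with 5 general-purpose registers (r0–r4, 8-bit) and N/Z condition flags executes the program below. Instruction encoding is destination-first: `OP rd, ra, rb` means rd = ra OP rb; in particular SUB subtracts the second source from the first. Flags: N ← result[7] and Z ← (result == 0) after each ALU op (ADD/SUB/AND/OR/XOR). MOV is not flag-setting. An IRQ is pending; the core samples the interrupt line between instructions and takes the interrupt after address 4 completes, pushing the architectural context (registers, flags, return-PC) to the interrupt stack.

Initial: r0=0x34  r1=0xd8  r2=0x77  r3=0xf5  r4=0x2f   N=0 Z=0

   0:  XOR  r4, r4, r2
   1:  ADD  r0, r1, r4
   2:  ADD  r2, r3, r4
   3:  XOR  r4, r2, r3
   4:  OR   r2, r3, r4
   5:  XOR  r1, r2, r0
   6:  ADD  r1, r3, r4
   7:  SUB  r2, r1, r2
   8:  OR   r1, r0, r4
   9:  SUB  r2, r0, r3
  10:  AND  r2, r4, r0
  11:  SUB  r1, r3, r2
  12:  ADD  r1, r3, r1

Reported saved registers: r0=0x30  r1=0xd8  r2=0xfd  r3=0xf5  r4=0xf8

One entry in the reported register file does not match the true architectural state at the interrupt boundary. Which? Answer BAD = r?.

BAD = r4

after  0: r0=0x34 r1=0xd8 r2=0x77 r3=0xf5 r4=0x58  N=0 Z=0
after  1: r0=0x30 r1=0xd8 r2=0x77 r3=0xf5 r4=0x58  N=0 Z=0
after  2: r0=0x30 r1=0xd8 r2=0x4d r3=0xf5 r4=0x58  N=0 Z=0
after  3: r0=0x30 r1=0xd8 r2=0x4d r3=0xf5 r4=0xb8  N=1 Z=0
after  4: r0=0x30 r1=0xd8 r2=0xfd r3=0xf5 r4=0xb8  N=1 Z=0
-- IRQ taken; context saved, return-PC = 5 --
mismatch: r4: reported 0xf8 vs actual 0xb8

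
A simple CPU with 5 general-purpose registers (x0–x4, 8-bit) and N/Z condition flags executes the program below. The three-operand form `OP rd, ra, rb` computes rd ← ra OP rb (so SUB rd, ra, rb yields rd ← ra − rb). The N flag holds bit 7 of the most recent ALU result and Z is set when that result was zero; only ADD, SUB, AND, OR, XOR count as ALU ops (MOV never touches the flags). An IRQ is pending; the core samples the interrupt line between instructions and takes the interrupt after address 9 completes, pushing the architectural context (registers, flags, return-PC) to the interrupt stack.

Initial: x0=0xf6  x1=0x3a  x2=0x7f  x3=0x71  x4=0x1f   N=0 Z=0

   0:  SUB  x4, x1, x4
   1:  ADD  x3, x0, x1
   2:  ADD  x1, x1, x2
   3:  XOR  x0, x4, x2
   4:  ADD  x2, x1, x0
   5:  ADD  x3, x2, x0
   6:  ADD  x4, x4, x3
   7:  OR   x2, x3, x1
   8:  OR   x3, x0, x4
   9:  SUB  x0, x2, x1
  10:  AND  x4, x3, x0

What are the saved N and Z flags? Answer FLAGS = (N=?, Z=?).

after  0: x0=0xf6 x1=0x3a x2=0x7f x3=0x71 x4=0x1b  N=0 Z=0
after  1: x0=0xf6 x1=0x3a x2=0x7f x3=0x30 x4=0x1b  N=0 Z=0
after  2: x0=0xf6 x1=0xb9 x2=0x7f x3=0x30 x4=0x1b  N=1 Z=0
after  3: x0=0x64 x1=0xb9 x2=0x7f x3=0x30 x4=0x1b  N=0 Z=0
after  4: x0=0x64 x1=0xb9 x2=0x1d x3=0x30 x4=0x1b  N=0 Z=0
after  5: x0=0x64 x1=0xb9 x2=0x1d x3=0x81 x4=0x1b  N=1 Z=0
after  6: x0=0x64 x1=0xb9 x2=0x1d x3=0x81 x4=0x9c  N=1 Z=0
after  7: x0=0x64 x1=0xb9 x2=0xb9 x3=0x81 x4=0x9c  N=1 Z=0
after  8: x0=0x64 x1=0xb9 x2=0xb9 x3=0xfc x4=0x9c  N=1 Z=0
after  9: x0=0x00 x1=0xb9 x2=0xb9 x3=0xfc x4=0x9c  N=0 Z=1
-- IRQ taken; context saved, return-PC = 10 --

FLAGS = (N=0, Z=1)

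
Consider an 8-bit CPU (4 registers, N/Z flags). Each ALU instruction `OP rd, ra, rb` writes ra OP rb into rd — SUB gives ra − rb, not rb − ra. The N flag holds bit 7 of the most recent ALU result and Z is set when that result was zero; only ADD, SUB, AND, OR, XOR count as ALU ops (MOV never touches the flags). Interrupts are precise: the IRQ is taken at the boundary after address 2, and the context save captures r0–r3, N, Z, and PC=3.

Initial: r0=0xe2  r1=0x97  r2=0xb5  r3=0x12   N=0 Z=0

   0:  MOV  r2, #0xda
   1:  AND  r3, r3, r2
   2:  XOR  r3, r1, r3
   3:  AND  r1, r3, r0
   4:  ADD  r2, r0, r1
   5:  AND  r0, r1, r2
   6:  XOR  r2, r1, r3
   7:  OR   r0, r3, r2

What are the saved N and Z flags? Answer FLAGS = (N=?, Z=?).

FLAGS = (N=1, Z=0)

after  0: r0=0xe2 r1=0x97 r2=0xda r3=0x12  N=0 Z=0
after  1: r0=0xe2 r1=0x97 r2=0xda r3=0x12  N=0 Z=0
after  2: r0=0xe2 r1=0x97 r2=0xda r3=0x85  N=1 Z=0
-- IRQ taken; context saved, return-PC = 3 --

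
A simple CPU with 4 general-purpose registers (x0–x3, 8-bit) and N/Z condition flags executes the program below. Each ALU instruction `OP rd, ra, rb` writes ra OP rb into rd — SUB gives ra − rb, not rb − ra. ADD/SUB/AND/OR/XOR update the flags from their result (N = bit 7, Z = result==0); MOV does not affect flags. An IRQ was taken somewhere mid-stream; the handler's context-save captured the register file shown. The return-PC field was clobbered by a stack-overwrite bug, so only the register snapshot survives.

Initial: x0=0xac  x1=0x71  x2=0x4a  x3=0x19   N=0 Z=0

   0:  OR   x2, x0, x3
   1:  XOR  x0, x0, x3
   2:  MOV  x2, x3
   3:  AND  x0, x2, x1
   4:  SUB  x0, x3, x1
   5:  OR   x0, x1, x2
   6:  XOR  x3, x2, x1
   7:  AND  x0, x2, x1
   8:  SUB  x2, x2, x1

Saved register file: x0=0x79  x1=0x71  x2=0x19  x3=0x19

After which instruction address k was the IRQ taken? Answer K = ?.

after  0: x0=0xac x1=0x71 x2=0xbd x3=0x19  N=1 Z=0
after  1: x0=0xb5 x1=0x71 x2=0xbd x3=0x19  N=1 Z=0
after  2: x0=0xb5 x1=0x71 x2=0x19 x3=0x19  N=1 Z=0
after  3: x0=0x11 x1=0x71 x2=0x19 x3=0x19  N=0 Z=0
after  4: x0=0xa8 x1=0x71 x2=0x19 x3=0x19  N=1 Z=0
after  5: x0=0x79 x1=0x71 x2=0x19 x3=0x19  N=0 Z=0
-- IRQ taken; context saved, return-PC = 6 --

K = 5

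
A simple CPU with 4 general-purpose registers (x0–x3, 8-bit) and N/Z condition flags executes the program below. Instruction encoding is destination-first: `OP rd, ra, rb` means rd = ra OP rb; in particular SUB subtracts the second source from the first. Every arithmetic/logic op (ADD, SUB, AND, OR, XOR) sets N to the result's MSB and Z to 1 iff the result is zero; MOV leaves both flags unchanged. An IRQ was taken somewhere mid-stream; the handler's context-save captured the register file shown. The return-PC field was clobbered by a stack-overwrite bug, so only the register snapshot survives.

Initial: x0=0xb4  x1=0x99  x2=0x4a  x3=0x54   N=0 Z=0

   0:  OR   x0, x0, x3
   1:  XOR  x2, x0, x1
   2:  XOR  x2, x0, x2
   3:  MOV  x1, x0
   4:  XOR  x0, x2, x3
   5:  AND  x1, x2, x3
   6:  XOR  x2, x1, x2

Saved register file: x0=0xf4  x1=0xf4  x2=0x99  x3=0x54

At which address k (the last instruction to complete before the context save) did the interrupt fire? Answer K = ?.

K = 3

after  0: x0=0xf4 x1=0x99 x2=0x4a x3=0x54  N=1 Z=0
after  1: x0=0xf4 x1=0x99 x2=0x6d x3=0x54  N=0 Z=0
after  2: x0=0xf4 x1=0x99 x2=0x99 x3=0x54  N=1 Z=0
after  3: x0=0xf4 x1=0xf4 x2=0x99 x3=0x54  N=1 Z=0
-- IRQ taken; context saved, return-PC = 4 --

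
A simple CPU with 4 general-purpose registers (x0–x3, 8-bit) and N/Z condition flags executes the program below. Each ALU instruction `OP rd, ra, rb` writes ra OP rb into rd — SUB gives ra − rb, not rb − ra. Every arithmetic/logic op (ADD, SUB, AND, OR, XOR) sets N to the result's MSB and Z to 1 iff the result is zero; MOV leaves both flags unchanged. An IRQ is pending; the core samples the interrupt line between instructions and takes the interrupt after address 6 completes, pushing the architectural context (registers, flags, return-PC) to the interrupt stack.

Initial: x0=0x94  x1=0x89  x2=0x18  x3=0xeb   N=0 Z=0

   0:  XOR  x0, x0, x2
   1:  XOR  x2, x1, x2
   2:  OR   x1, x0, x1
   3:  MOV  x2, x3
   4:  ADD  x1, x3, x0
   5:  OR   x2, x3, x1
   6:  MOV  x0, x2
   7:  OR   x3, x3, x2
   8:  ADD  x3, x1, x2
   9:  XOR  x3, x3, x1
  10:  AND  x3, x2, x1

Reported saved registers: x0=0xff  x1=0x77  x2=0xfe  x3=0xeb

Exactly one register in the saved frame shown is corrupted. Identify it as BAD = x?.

BAD = x2

after  0: x0=0x8c x1=0x89 x2=0x18 x3=0xeb  N=1 Z=0
after  1: x0=0x8c x1=0x89 x2=0x91 x3=0xeb  N=1 Z=0
after  2: x0=0x8c x1=0x8d x2=0x91 x3=0xeb  N=1 Z=0
after  3: x0=0x8c x1=0x8d x2=0xeb x3=0xeb  N=1 Z=0
after  4: x0=0x8c x1=0x77 x2=0xeb x3=0xeb  N=0 Z=0
after  5: x0=0x8c x1=0x77 x2=0xff x3=0xeb  N=1 Z=0
after  6: x0=0xff x1=0x77 x2=0xff x3=0xeb  N=1 Z=0
-- IRQ taken; context saved, return-PC = 7 --
mismatch: x2: reported 0xfe vs actual 0xff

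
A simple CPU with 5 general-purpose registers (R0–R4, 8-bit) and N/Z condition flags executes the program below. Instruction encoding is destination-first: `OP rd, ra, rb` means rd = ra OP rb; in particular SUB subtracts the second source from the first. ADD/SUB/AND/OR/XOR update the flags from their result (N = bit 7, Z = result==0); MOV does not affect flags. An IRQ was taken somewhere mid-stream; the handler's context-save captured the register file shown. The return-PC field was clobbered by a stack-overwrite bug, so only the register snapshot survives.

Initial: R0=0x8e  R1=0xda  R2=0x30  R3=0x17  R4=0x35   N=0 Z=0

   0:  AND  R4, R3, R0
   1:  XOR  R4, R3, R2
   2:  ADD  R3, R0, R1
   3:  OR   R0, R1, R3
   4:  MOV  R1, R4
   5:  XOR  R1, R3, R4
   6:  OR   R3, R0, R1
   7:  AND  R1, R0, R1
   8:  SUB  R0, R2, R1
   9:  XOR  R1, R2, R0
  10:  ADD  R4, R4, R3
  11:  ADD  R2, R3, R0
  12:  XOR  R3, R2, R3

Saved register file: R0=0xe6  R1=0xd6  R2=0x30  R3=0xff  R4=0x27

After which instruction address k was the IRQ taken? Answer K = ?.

K = 9

after  0: R0=0x8e R1=0xda R2=0x30 R3=0x17 R4=0x06  N=0 Z=0
after  1: R0=0x8e R1=0xda R2=0x30 R3=0x17 R4=0x27  N=0 Z=0
after  2: R0=0x8e R1=0xda R2=0x30 R3=0x68 R4=0x27  N=0 Z=0
after  3: R0=0xfa R1=0xda R2=0x30 R3=0x68 R4=0x27  N=1 Z=0
after  4: R0=0xfa R1=0x27 R2=0x30 R3=0x68 R4=0x27  N=1 Z=0
after  5: R0=0xfa R1=0x4f R2=0x30 R3=0x68 R4=0x27  N=0 Z=0
after  6: R0=0xfa R1=0x4f R2=0x30 R3=0xff R4=0x27  N=1 Z=0
after  7: R0=0xfa R1=0x4a R2=0x30 R3=0xff R4=0x27  N=0 Z=0
after  8: R0=0xe6 R1=0x4a R2=0x30 R3=0xff R4=0x27  N=1 Z=0
after  9: R0=0xe6 R1=0xd6 R2=0x30 R3=0xff R4=0x27  N=1 Z=0
-- IRQ taken; context saved, return-PC = 10 --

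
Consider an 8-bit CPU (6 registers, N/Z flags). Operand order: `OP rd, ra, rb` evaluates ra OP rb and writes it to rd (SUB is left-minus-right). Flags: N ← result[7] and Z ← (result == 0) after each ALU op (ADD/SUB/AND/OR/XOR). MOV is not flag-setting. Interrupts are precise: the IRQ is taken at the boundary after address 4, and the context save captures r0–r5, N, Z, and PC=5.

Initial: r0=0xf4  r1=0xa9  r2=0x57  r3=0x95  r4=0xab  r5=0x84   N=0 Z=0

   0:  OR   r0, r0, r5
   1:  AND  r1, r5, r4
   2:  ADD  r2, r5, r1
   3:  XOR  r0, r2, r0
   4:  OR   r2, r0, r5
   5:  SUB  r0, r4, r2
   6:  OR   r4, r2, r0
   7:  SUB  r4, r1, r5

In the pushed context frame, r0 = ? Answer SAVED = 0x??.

after  0: r0=0xf4 r1=0xa9 r2=0x57 r3=0x95 r4=0xab r5=0x84  N=1 Z=0
after  1: r0=0xf4 r1=0x80 r2=0x57 r3=0x95 r4=0xab r5=0x84  N=1 Z=0
after  2: r0=0xf4 r1=0x80 r2=0x04 r3=0x95 r4=0xab r5=0x84  N=0 Z=0
after  3: r0=0xf0 r1=0x80 r2=0x04 r3=0x95 r4=0xab r5=0x84  N=1 Z=0
after  4: r0=0xf0 r1=0x80 r2=0xf4 r3=0x95 r4=0xab r5=0x84  N=1 Z=0
-- IRQ taken; context saved, return-PC = 5 --

SAVED = 0xf0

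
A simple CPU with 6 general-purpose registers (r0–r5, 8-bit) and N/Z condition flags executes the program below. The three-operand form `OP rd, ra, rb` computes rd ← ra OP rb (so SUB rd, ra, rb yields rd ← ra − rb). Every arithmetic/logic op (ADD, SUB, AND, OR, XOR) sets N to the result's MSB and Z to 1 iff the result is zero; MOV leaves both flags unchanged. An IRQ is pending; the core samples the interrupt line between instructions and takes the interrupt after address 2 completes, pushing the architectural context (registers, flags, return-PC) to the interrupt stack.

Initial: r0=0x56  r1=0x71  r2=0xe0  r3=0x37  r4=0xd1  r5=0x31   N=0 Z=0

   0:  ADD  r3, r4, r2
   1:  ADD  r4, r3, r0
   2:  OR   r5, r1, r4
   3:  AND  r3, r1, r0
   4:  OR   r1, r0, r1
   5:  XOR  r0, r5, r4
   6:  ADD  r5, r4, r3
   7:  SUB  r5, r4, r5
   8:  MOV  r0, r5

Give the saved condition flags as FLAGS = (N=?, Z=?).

FLAGS = (N=0, Z=0)

after  0: r0=0x56 r1=0x71 r2=0xe0 r3=0xb1 r4=0xd1 r5=0x31  N=1 Z=0
after  1: r0=0x56 r1=0x71 r2=0xe0 r3=0xb1 r4=0x07 r5=0x31  N=0 Z=0
after  2: r0=0x56 r1=0x71 r2=0xe0 r3=0xb1 r4=0x07 r5=0x77  N=0 Z=0
-- IRQ taken; context saved, return-PC = 3 --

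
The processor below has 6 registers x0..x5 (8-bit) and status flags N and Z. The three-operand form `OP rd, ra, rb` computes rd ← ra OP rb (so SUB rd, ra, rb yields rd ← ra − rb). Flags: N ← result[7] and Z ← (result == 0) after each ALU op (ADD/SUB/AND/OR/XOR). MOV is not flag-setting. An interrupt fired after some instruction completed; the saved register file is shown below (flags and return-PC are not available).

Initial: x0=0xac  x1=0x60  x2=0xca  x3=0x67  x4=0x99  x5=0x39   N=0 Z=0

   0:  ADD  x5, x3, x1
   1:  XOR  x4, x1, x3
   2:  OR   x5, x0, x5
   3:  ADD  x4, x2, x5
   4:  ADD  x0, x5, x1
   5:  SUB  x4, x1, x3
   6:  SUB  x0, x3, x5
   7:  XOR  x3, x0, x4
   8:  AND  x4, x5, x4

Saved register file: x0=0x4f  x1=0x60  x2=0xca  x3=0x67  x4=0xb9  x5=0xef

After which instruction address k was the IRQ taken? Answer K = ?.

K = 4

after  0: x0=0xac x1=0x60 x2=0xca x3=0x67 x4=0x99 x5=0xc7  N=1 Z=0
after  1: x0=0xac x1=0x60 x2=0xca x3=0x67 x4=0x07 x5=0xc7  N=0 Z=0
after  2: x0=0xac x1=0x60 x2=0xca x3=0x67 x4=0x07 x5=0xef  N=1 Z=0
after  3: x0=0xac x1=0x60 x2=0xca x3=0x67 x4=0xb9 x5=0xef  N=1 Z=0
after  4: x0=0x4f x1=0x60 x2=0xca x3=0x67 x4=0xb9 x5=0xef  N=0 Z=0
-- IRQ taken; context saved, return-PC = 5 --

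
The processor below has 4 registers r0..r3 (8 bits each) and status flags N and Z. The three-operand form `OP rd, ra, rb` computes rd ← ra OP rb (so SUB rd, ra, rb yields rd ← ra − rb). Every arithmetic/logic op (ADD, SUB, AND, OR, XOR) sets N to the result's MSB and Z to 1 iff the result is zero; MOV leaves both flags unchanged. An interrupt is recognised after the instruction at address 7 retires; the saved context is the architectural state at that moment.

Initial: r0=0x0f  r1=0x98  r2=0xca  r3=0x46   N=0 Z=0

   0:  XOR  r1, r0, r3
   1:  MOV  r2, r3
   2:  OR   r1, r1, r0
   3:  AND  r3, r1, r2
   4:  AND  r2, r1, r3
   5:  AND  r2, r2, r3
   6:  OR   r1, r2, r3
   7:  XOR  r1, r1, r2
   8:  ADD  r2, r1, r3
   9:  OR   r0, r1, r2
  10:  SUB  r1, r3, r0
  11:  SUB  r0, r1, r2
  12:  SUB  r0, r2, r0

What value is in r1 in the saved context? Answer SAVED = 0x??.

after  0: r0=0x0f r1=0x49 r2=0xca r3=0x46  N=0 Z=0
after  1: r0=0x0f r1=0x49 r2=0x46 r3=0x46  N=0 Z=0
after  2: r0=0x0f r1=0x4f r2=0x46 r3=0x46  N=0 Z=0
after  3: r0=0x0f r1=0x4f r2=0x46 r3=0x46  N=0 Z=0
after  4: r0=0x0f r1=0x4f r2=0x46 r3=0x46  N=0 Z=0
after  5: r0=0x0f r1=0x4f r2=0x46 r3=0x46  N=0 Z=0
after  6: r0=0x0f r1=0x46 r2=0x46 r3=0x46  N=0 Z=0
after  7: r0=0x0f r1=0x00 r2=0x46 r3=0x46  N=0 Z=1
-- IRQ taken; context saved, return-PC = 8 --

SAVED = 0x00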